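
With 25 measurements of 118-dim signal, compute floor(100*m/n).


100*m/n = 100*25/118 ≈ 21.1864.
floor = 21.

21


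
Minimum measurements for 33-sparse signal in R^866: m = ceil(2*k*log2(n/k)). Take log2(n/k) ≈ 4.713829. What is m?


log2(n/k) = log2(866/33) ≈ 4.713829.
2*k*log2(n/k) ≈ 2*33*4.713829 = 311.112714.
m = ceil(311.112714) = 312.

312


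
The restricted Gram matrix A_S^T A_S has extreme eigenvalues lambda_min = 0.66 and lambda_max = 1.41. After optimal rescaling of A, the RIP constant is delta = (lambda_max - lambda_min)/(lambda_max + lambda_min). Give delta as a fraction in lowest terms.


lambda_max - lambda_min = 1.41 - 0.66 = 0.75.
lambda_max + lambda_min = 1.41 + 0.66 = 2.07.
delta = 0.75/2.07 = 75/207 = 25/69.

25/69


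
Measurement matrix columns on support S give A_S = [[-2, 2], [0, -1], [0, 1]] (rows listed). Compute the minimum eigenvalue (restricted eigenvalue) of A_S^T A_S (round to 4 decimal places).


A_S^T A_S = [[4, -4], [-4, 6]].
trace = 10.
det = 8.
disc = trace^2 - 4*det = 100 - 4*8 = 68.
sqrt(68) ≈ 8.246211.
lam_min = (10 - sqrt(68))/2 ≈ (10 - 8.246211)/2 = 0.8768945 ≈ 0.8769.

0.8769


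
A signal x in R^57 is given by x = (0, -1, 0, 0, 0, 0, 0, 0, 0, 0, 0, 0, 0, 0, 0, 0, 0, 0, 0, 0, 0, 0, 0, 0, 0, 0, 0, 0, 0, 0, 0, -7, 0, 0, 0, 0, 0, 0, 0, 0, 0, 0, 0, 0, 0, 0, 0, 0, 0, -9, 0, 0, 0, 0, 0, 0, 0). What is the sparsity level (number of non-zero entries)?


Non-zero positions: [1, 31, 49].
Sparsity = 3.

3


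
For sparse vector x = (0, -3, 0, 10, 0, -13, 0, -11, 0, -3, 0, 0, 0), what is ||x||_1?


Non-zero entries: [(1, -3), (3, 10), (5, -13), (7, -11), (9, -3)]
Absolute values: [3, 10, 13, 11, 3]
||x||_1 = sum = 40.

40


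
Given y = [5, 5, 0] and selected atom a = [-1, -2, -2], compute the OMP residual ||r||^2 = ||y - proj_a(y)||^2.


a^T a = 9.
a^T y = -15.
coeff = -15/9 = -5/3.
||r||^2 = 25.

25


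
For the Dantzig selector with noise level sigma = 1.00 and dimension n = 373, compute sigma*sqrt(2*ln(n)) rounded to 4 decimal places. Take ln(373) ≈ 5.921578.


ln(373) ≈ 5.921578.
2*ln(n) ≈ 11.843156.
sqrt(2*ln(n)) ≈ sqrt(11.843156) ≈ 3.441389.
threshold ≈ 1.00*3.441389 = 3.441389 ≈ 3.4414.

3.4414


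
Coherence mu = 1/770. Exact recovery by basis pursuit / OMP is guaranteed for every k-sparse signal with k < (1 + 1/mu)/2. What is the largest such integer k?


1/mu = 770.
1 + 1/mu = 771.
(1 + 1/mu)/2 = 385.5 is not an integer, so k_max = floor(385.5) = 385.

385


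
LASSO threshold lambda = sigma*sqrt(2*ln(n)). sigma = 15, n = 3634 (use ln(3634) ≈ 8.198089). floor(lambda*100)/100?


ln(3634) ≈ 8.198089.
2*ln(n) ≈ 16.396178.
sqrt(2*ln(n)) ≈ sqrt(16.396178) ≈ 4.049219.
lambda ≈ 15*4.049219 = 60.738285.
floor(lambda*100)/100 = 60.73.

60.73


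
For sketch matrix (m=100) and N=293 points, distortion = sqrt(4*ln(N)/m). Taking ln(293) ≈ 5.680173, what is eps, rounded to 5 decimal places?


ln(293) ≈ 5.680173.
4*ln(N)/m ≈ 4*5.680173/100 ≈ 0.22720692.
eps = sqrt(0.22720692) ≈ 0.4766623 ≈ 0.47666.

0.47666


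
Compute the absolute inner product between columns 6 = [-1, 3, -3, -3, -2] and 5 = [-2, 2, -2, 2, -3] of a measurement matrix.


Inner product: -1*-2 + 3*2 + -3*-2 + -3*2 + -2*-3
Products: [2, 6, 6, -6, 6]
Sum = 14.
|dot| = 14.

14


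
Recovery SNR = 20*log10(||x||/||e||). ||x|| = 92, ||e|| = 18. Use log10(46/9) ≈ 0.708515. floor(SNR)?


||x||/||e|| = 92/18 = 46/9.
log10(46/9) ≈ 0.708515.
20*log10(||x||/||e||) ≈ 20*0.708515 = 14.1703.
floor(14.1703) = 14.

14


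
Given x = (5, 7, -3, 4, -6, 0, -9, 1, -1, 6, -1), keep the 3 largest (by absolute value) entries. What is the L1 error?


Sorted |x_i| descending: [9, 7, 6, 6, 5, 4, 3, 1, 1, 1, 0]
Keep top 3: [9, 7, 6]
Tail entries: [6, 5, 4, 3, 1, 1, 1, 0]
L1 error = sum of tail = 21.

21


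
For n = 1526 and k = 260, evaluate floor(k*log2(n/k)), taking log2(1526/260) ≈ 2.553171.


log2(n/k) = log2(1526/260) ≈ 2.553171.
k*log2(n/k) ≈ 260*2.553171 = 663.82446.
floor(663.82446) = 663.

663


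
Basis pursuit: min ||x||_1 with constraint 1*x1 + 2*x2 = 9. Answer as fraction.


Axis intercepts:
  x1 = 9, x2 = 0: L1 = 9
  x1 = 0, x2 = 9/2: L1 = 9/2
x* = (0, 9/2)
||x*||_1 = 9/2.

9/2


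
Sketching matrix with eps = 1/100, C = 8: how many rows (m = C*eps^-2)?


1/eps = 100.
(1/eps)^2 = 10000.
m = 8*10000 = 80000.

80000


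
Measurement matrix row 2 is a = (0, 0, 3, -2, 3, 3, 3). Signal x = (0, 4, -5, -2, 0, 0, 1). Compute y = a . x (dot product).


Non-zero terms: ['0*4', '3*-5', '-2*-2', '3*1']
Products: [0, -15, 4, 3]
y = sum = -8.

-8


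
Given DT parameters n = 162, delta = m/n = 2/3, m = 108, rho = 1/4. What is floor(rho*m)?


m = 2/3*162 = 108.
rho = 1/4.
rho*m = 1/4*108 = 27.
k = floor(27) = 27.

27


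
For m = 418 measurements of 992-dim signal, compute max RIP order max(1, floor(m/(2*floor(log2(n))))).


floor(log2(992)) = 9.
2*9 = 18.
m/(2*floor(log2(n))) = 418/18 ≈ 23.2222.
floor = 23.
k = max(1, 23) = 23.

23


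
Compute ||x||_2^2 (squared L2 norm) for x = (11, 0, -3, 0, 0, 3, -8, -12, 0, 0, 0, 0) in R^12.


Non-zero entries: [(0, 11), (2, -3), (5, 3), (6, -8), (7, -12)]
Squares: [121, 9, 9, 64, 144]
||x||_2^2 = sum = 347.

347


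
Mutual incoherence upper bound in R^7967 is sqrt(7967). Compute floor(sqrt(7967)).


89^2 = 7921 <= 7967 < 8100 = 90^2, so 89 <= sqrt(7967) < 90.
floor(sqrt(7967)) = 89.

89


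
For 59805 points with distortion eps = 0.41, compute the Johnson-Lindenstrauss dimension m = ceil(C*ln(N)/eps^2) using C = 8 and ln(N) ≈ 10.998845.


ln(59805) ≈ 10.998845.
eps^2 = 0.41^2 = 0.1681.
C*ln(N)/eps^2 ≈ 8*10.998845/0.1681 ≈ 523.443.
m = ceil(523.443) = 524.

524


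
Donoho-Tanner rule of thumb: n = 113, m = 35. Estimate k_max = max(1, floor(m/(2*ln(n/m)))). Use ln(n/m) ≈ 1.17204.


n/m = 113/35.
ln(n/m) ≈ 1.17204.
2*ln(n/m) ≈ 2.34408.
m/(2*ln(n/m)) ≈ 35/2.34408 ≈ 14.9312.
floor = 14.
k_max = max(1, 14) = 14.

14


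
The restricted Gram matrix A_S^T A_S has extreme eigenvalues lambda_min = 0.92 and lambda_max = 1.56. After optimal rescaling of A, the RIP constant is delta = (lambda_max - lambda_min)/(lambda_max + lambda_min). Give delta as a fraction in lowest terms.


lambda_max - lambda_min = 1.56 - 0.92 = 0.64.
lambda_max + lambda_min = 1.56 + 0.92 = 2.48.
delta = 0.64/2.48 = 64/248 = 8/31.

8/31


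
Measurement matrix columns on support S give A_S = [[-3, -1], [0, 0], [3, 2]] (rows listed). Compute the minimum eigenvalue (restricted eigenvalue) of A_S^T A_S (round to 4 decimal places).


A_S^T A_S = [[18, 9], [9, 5]].
trace = 23.
det = 9.
disc = trace^2 - 4*det = 529 - 4*9 = 493.
sqrt(493) ≈ 22.203603.
lam_min = (23 - sqrt(493))/2 ≈ (23 - 22.203603)/2 = 0.3981985 ≈ 0.3982.

0.3982


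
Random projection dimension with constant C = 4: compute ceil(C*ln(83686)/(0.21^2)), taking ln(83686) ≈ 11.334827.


ln(83686) ≈ 11.334827.
eps^2 = 0.21^2 = 0.0441.
C*ln(N)/eps^2 ≈ 4*11.334827/0.0441 ≈ 1028.1022.
m = ceil(1028.1022) = 1029.

1029


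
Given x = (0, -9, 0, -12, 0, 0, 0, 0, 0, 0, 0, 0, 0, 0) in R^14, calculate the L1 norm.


Non-zero entries: [(1, -9), (3, -12)]
Absolute values: [9, 12]
||x||_1 = sum = 21.

21


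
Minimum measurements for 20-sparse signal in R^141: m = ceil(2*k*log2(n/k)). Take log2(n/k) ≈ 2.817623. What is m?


log2(n/k) = log2(141/20) ≈ 2.817623.
2*k*log2(n/k) ≈ 2*20*2.817623 = 112.70492.
m = ceil(112.70492) = 113.

113


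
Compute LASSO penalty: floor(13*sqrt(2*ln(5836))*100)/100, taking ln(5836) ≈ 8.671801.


ln(5836) ≈ 8.671801.
2*ln(n) ≈ 17.343602.
sqrt(2*ln(n)) ≈ sqrt(17.343602) ≈ 4.164565.
lambda ≈ 13*4.164565 = 54.139345.
floor(lambda*100)/100 = 54.13.

54.13


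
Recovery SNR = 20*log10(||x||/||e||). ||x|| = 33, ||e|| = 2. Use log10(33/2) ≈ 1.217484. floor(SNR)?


||x||/||e|| = 33/2.
log10(33/2) ≈ 1.217484.
20*log10(||x||/||e||) ≈ 20*1.217484 = 24.34968.
floor(24.34968) = 24.

24


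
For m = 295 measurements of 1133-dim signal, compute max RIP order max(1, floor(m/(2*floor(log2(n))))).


floor(log2(1133)) = 10.
2*10 = 20.
m/(2*floor(log2(n))) = 295/20 ≈ 14.75.
floor = 14.
k = max(1, 14) = 14.

14


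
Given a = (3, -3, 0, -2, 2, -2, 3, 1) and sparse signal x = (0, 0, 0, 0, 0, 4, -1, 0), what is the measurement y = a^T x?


Non-zero terms: ['-2*4', '3*-1']
Products: [-8, -3]
y = sum = -11.

-11


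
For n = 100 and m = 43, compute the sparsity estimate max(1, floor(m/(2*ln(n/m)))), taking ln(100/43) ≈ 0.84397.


n/m = 100/43.
ln(n/m) ≈ 0.84397.
2*ln(n/m) ≈ 1.68794.
m/(2*ln(n/m)) ≈ 43/1.68794 ≈ 25.4748.
floor = 25.
k_max = max(1, 25) = 25.

25


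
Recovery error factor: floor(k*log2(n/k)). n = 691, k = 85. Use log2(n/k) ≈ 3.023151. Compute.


log2(n/k) = log2(691/85) ≈ 3.023151.
k*log2(n/k) ≈ 85*3.023151 = 256.967835.
floor(256.967835) = 256.

256


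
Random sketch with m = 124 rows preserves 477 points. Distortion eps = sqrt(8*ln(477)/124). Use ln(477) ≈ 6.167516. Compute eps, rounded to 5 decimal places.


ln(477) ≈ 6.167516.
8*ln(N)/m ≈ 8*6.167516/124 ≈ 0.39790426.
eps = sqrt(0.39790426) ≈ 0.6307965 ≈ 0.63080.

0.63080


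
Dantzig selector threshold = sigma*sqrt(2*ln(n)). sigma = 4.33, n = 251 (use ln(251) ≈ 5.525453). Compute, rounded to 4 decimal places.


ln(251) ≈ 5.525453.
2*ln(n) ≈ 11.050906.
sqrt(2*ln(n)) ≈ sqrt(11.050906) ≈ 3.32429.
threshold ≈ 4.33*3.32429 = 14.3941757 ≈ 14.3942.

14.3942


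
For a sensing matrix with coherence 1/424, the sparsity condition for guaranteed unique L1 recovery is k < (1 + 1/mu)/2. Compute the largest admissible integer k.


1/mu = 424.
1 + 1/mu = 425.
(1 + 1/mu)/2 = 212.5 is not an integer, so k_max = floor(212.5) = 212.

212


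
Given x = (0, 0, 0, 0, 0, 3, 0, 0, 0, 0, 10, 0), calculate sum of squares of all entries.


Non-zero entries: [(5, 3), (10, 10)]
Squares: [9, 100]
||x||_2^2 = sum = 109.

109


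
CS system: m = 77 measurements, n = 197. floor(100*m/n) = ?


100*m/n = 100*77/197 ≈ 39.0863.
floor = 39.

39


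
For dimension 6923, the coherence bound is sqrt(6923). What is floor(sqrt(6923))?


83^2 = 6889 <= 6923 < 7056 = 84^2, so 83 <= sqrt(6923) < 84.
floor(sqrt(6923)) = 83.

83


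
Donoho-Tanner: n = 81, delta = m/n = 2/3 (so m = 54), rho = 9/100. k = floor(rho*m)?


m = 2/3*81 = 54.
rho = 9/100.
rho*m = 9/100*54 = 4.86.
k = floor(4.86) = 4.

4


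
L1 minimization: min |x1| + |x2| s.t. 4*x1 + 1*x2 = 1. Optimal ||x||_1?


Axis intercepts:
  x1 = 1/4, x2 = 0: L1 = 1/4
  x1 = 0, x2 = 1: L1 = 1
x* = (1/4, 0)
||x*||_1 = 1/4.

1/4


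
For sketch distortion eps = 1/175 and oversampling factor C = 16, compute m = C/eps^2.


1/eps = 175.
(1/eps)^2 = 30625.
m = 16*30625 = 490000.

490000


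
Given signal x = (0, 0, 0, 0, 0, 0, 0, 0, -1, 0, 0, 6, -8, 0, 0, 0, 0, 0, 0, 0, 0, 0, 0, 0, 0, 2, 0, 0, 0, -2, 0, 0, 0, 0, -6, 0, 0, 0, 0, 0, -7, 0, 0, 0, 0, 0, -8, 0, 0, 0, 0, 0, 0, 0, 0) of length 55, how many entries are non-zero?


Non-zero positions: [8, 11, 12, 25, 29, 34, 40, 46].
Sparsity = 8.

8


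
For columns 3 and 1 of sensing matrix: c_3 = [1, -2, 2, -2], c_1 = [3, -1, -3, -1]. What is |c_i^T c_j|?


Inner product: 1*3 + -2*-1 + 2*-3 + -2*-1
Products: [3, 2, -6, 2]
Sum = 1.
|dot| = 1.

1


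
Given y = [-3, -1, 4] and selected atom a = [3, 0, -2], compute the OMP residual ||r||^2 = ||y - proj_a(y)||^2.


a^T a = 13.
a^T y = -17.
coeff = -17/13 = -17/13.
||r||^2 = 49/13.

49/13


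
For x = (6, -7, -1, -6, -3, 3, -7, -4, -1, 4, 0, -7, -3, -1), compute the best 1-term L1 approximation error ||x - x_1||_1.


Sorted |x_i| descending: [7, 7, 7, 6, 6, 4, 4, 3, 3, 3, 1, 1, 1, 0]
Keep top 1: [7]
Tail entries: [7, 7, 6, 6, 4, 4, 3, 3, 3, 1, 1, 1, 0]
L1 error = sum of tail = 46.

46


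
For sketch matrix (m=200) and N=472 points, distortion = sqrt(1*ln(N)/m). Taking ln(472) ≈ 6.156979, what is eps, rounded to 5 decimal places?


ln(472) ≈ 6.156979.
1*ln(N)/m ≈ 1*6.156979/200 ≈ 0.03078489.
eps = sqrt(0.03078489) ≈ 0.1754562 ≈ 0.17546.

0.17546


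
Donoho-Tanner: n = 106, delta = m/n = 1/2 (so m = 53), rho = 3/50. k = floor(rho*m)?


m = 1/2*106 = 53.
rho = 3/50.
rho*m = 3/50*53 = 3.18.
k = floor(3.18) = 3.

3


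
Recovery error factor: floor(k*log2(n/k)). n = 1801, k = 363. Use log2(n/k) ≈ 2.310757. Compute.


log2(n/k) = log2(1801/363) ≈ 2.310757.
k*log2(n/k) ≈ 363*2.310757 = 838.804791.
floor(838.804791) = 838.

838


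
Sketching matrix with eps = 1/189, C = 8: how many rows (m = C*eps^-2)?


1/eps = 189.
(1/eps)^2 = 35721.
m = 8*35721 = 285768.

285768


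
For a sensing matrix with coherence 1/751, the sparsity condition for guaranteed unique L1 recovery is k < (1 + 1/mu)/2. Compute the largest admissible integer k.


1/mu = 751.
1 + 1/mu = 752.
(1 + 1/mu)/2 = 376 is an integer and the inequality is strict, so k_max = 376 - 1 = 375.

375


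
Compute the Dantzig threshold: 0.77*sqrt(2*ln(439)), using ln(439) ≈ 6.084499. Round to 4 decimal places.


ln(439) ≈ 6.084499.
2*ln(n) ≈ 12.168998.
sqrt(2*ln(n)) ≈ sqrt(12.168998) ≈ 3.488409.
threshold ≈ 0.77*3.488409 = 2.68607493 ≈ 2.6861.

2.6861


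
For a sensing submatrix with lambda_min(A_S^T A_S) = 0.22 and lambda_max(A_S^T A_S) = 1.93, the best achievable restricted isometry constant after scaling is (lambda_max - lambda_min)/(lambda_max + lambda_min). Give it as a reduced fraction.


lambda_max - lambda_min = 1.93 - 0.22 = 1.71.
lambda_max + lambda_min = 1.93 + 0.22 = 2.15.
delta = 1.71/2.15 = 171/215.

171/215


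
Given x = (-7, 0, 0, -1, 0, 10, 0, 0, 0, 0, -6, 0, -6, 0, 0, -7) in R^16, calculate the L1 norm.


Non-zero entries: [(0, -7), (3, -1), (5, 10), (10, -6), (12, -6), (15, -7)]
Absolute values: [7, 1, 10, 6, 6, 7]
||x||_1 = sum = 37.

37


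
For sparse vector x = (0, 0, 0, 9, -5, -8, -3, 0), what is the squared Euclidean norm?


Non-zero entries: [(3, 9), (4, -5), (5, -8), (6, -3)]
Squares: [81, 25, 64, 9]
||x||_2^2 = sum = 179.

179


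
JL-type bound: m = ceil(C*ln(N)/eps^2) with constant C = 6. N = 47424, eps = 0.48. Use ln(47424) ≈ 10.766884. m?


ln(47424) ≈ 10.766884.
eps^2 = 0.48^2 = 0.2304.
C*ln(N)/eps^2 ≈ 6*10.766884/0.2304 ≈ 280.3876.
m = ceil(280.3876) = 281.

281


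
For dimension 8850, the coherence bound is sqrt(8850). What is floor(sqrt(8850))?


94^2 = 8836 <= 8850 < 9025 = 95^2, so 94 <= sqrt(8850) < 95.
floor(sqrt(8850)) = 94.

94


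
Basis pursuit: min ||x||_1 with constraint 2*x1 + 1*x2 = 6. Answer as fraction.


Axis intercepts:
  x1 = 3, x2 = 0: L1 = 3
  x1 = 0, x2 = 6: L1 = 6
x* = (3, 0)
||x*||_1 = 3.

3


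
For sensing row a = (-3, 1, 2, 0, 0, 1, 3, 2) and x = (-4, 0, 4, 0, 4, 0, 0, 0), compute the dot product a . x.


Non-zero terms: ['-3*-4', '2*4', '0*4']
Products: [12, 8, 0]
y = sum = 20.

20


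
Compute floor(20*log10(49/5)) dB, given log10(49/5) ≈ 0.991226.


||x||/||e|| = 49/5.
log10(49/5) ≈ 0.991226.
20*log10(||x||/||e||) ≈ 20*0.991226 = 19.82452.
floor(19.82452) = 19.

19


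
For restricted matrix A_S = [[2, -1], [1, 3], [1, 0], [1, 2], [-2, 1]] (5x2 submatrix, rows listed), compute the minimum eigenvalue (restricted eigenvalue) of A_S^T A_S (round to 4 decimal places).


A_S^T A_S = [[11, 1], [1, 15]].
trace = 26.
det = 164.
disc = trace^2 - 4*det = 676 - 4*164 = 20.
sqrt(20) ≈ 4.472136.
lam_min = (26 - sqrt(20))/2 ≈ (26 - 4.472136)/2 = 10.763932 ≈ 10.7639.

10.7639


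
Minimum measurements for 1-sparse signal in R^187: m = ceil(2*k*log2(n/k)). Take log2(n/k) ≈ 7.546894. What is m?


log2(n/k) = log2(187/1) ≈ 7.546894.
2*k*log2(n/k) ≈ 2*1*7.546894 = 15.093788.
m = ceil(15.093788) = 16.

16


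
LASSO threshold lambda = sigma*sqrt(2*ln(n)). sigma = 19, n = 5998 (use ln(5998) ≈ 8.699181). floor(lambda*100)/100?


ln(5998) ≈ 8.699181.
2*ln(n) ≈ 17.398362.
sqrt(2*ln(n)) ≈ sqrt(17.398362) ≈ 4.171134.
lambda ≈ 19*4.171134 = 79.251546.
floor(lambda*100)/100 = 79.25.

79.25


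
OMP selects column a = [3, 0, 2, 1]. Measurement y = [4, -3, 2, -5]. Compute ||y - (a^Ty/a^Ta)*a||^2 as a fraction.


a^T a = 14.
a^T y = 11.
coeff = 11/14 = 11/14.
||r||^2 = 635/14.

635/14


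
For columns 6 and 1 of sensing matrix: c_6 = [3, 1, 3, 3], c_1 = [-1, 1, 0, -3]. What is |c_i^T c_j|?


Inner product: 3*-1 + 1*1 + 3*0 + 3*-3
Products: [-3, 1, 0, -9]
Sum = -11.
|dot| = 11.

11


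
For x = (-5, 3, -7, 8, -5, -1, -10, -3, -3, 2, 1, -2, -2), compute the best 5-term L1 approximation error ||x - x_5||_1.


Sorted |x_i| descending: [10, 8, 7, 5, 5, 3, 3, 3, 2, 2, 2, 1, 1]
Keep top 5: [10, 8, 7, 5, 5]
Tail entries: [3, 3, 3, 2, 2, 2, 1, 1]
L1 error = sum of tail = 17.

17


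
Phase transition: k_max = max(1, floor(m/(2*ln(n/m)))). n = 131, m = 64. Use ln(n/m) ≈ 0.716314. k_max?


n/m = 131/64.
ln(n/m) ≈ 0.716314.
2*ln(n/m) ≈ 1.432628.
m/(2*ln(n/m)) ≈ 64/1.432628 ≈ 44.6731.
floor = 44.
k_max = max(1, 44) = 44.

44


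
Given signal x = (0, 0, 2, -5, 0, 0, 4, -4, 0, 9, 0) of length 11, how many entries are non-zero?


Non-zero positions: [2, 3, 6, 7, 9].
Sparsity = 5.

5


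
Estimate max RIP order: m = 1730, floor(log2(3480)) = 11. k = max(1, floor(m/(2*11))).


floor(log2(3480)) = 11.
2*11 = 22.
m/(2*floor(log2(n))) = 1730/22 ≈ 78.6364.
floor = 78.
k = max(1, 78) = 78.

78


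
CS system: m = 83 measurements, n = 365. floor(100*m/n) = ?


100*m/n = 100*83/365 ≈ 22.7397.
floor = 22.

22


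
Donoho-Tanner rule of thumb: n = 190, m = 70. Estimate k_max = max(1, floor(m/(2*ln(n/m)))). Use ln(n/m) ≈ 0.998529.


n/m = 190/70 = 19/7.
ln(n/m) ≈ 0.998529.
2*ln(n/m) ≈ 1.997058.
m/(2*ln(n/m)) ≈ 70/1.997058 ≈ 35.0516.
floor = 35.
k_max = max(1, 35) = 35.

35


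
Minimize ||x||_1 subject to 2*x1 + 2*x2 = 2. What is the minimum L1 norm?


Axis intercepts:
  x1 = 1, x2 = 0: L1 = 1
  x1 = 0, x2 = 1: L1 = 1
x* = (1, 0)
||x*||_1 = 1.

1


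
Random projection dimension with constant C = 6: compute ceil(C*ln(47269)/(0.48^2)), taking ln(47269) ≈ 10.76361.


ln(47269) ≈ 10.76361.
eps^2 = 0.48^2 = 0.2304.
C*ln(N)/eps^2 ≈ 6*10.76361/0.2304 ≈ 280.3023.
m = ceil(280.3023) = 281.

281


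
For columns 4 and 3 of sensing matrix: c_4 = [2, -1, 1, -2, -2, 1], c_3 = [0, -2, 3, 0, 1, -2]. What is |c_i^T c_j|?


Inner product: 2*0 + -1*-2 + 1*3 + -2*0 + -2*1 + 1*-2
Products: [0, 2, 3, 0, -2, -2]
Sum = 1.
|dot| = 1.

1


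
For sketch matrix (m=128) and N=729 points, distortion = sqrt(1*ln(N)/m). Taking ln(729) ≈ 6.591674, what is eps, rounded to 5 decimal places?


ln(729) ≈ 6.591674.
1*ln(N)/m ≈ 1*6.591674/128 ≈ 0.05149745.
eps = sqrt(0.05149745) ≈ 0.2269305 ≈ 0.22693.

0.22693


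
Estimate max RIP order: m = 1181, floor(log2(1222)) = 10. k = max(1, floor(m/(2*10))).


floor(log2(1222)) = 10.
2*10 = 20.
m/(2*floor(log2(n))) = 1181/20 ≈ 59.05.
floor = 59.
k = max(1, 59) = 59.

59


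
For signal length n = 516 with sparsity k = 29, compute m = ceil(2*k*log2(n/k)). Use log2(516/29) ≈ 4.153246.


log2(n/k) = log2(516/29) ≈ 4.153246.
2*k*log2(n/k) ≈ 2*29*4.153246 = 240.888268.
m = ceil(240.888268) = 241.

241


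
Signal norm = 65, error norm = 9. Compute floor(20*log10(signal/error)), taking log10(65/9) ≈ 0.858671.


||x||/||e|| = 65/9.
log10(65/9) ≈ 0.858671.
20*log10(||x||/||e||) ≈ 20*0.858671 = 17.17342.
floor(17.17342) = 17.

17


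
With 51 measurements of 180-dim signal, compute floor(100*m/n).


100*m/n = 100*51/180 ≈ 28.3333.
floor = 28.

28


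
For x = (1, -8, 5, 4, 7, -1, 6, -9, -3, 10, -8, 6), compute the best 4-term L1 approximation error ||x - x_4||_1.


Sorted |x_i| descending: [10, 9, 8, 8, 7, 6, 6, 5, 4, 3, 1, 1]
Keep top 4: [10, 9, 8, 8]
Tail entries: [7, 6, 6, 5, 4, 3, 1, 1]
L1 error = sum of tail = 33.

33


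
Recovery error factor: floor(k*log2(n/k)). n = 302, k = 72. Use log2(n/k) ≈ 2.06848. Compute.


log2(n/k) = log2(302/72) ≈ 2.06848.
k*log2(n/k) ≈ 72*2.06848 = 148.93056.
floor(148.93056) = 148.

148


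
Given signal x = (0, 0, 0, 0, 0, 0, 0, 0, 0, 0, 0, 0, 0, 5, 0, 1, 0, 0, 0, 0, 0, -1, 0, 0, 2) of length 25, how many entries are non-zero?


Non-zero positions: [13, 15, 21, 24].
Sparsity = 4.

4


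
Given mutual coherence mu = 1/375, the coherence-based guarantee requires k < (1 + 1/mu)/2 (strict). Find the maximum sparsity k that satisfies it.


1/mu = 375.
1 + 1/mu = 376.
(1 + 1/mu)/2 = 188 is an integer and the inequality is strict, so k_max = 188 - 1 = 187.

187


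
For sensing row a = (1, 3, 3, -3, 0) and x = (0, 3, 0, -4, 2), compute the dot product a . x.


Non-zero terms: ['3*3', '-3*-4', '0*2']
Products: [9, 12, 0]
y = sum = 21.

21


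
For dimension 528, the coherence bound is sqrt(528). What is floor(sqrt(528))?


22^2 = 484 <= 528 < 529 = 23^2, so 22 <= sqrt(528) < 23.
floor(sqrt(528)) = 22.

22


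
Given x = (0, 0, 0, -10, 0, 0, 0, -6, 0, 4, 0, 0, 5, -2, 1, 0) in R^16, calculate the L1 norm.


Non-zero entries: [(3, -10), (7, -6), (9, 4), (12, 5), (13, -2), (14, 1)]
Absolute values: [10, 6, 4, 5, 2, 1]
||x||_1 = sum = 28.

28


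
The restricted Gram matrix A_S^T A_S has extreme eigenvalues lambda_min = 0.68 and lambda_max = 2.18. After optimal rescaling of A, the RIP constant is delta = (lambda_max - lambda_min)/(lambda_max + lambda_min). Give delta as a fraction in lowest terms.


lambda_max - lambda_min = 2.18 - 0.68 = 1.50.
lambda_max + lambda_min = 2.18 + 0.68 = 2.86.
delta = 1.50/2.86 = 150/286 = 75/143.

75/143


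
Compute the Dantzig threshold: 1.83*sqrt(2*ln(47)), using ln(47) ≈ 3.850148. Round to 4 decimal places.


ln(47) ≈ 3.850148.
2*ln(n) ≈ 7.700296.
sqrt(2*ln(n)) ≈ sqrt(7.700296) ≈ 2.774941.
threshold ≈ 1.83*2.774941 = 5.07814203 ≈ 5.0781.

5.0781


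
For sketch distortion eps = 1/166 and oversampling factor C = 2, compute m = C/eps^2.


1/eps = 166.
(1/eps)^2 = 27556.
m = 2*27556 = 55112.

55112


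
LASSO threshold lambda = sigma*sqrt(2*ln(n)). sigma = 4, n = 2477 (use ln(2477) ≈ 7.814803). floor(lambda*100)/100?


ln(2477) ≈ 7.814803.
2*ln(n) ≈ 15.629606.
sqrt(2*ln(n)) ≈ sqrt(15.629606) ≈ 3.95343.
lambda ≈ 4*3.95343 = 15.81372.
floor(lambda*100)/100 = 15.81.

15.81


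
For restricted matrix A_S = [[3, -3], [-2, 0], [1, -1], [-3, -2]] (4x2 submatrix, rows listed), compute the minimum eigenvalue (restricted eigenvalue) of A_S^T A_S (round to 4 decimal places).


A_S^T A_S = [[23, -4], [-4, 14]].
trace = 37.
det = 306.
disc = trace^2 - 4*det = 1369 - 4*306 = 145.
sqrt(145) ≈ 12.041595.
lam_min = (37 - sqrt(145))/2 ≈ (37 - 12.041595)/2 = 12.4792025 ≈ 12.4792.

12.4792


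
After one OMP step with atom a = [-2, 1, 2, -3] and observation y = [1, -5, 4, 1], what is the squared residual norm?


a^T a = 18.
a^T y = -2.
coeff = -2/18 = -1/9.
||r||^2 = 385/9.

385/9


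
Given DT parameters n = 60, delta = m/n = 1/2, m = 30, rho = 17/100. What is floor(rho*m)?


m = 1/2*60 = 30.
rho = 17/100.
rho*m = 17/100*30 = 5.1.
k = floor(5.1) = 5.

5


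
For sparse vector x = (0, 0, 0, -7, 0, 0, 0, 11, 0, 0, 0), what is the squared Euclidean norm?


Non-zero entries: [(3, -7), (7, 11)]
Squares: [49, 121]
||x||_2^2 = sum = 170.

170


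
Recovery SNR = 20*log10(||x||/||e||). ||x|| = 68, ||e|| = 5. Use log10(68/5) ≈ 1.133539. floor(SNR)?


||x||/||e|| = 68/5.
log10(68/5) ≈ 1.133539.
20*log10(||x||/||e||) ≈ 20*1.133539 = 22.67078.
floor(22.67078) = 22.

22


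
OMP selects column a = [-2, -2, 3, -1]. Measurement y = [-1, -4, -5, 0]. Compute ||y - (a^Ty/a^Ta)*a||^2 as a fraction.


a^T a = 18.
a^T y = -5.
coeff = -5/18 = -5/18.
||r||^2 = 731/18.

731/18


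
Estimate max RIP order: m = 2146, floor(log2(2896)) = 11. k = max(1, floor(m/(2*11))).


floor(log2(2896)) = 11.
2*11 = 22.
m/(2*floor(log2(n))) = 2146/22 ≈ 97.5455.
floor = 97.
k = max(1, 97) = 97.

97


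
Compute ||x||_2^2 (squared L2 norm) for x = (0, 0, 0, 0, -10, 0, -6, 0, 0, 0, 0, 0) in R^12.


Non-zero entries: [(4, -10), (6, -6)]
Squares: [100, 36]
||x||_2^2 = sum = 136.

136


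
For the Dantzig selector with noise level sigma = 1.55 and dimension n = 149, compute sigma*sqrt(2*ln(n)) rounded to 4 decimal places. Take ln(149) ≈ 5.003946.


ln(149) ≈ 5.003946.
2*ln(n) ≈ 10.007892.
sqrt(2*ln(n)) ≈ sqrt(10.007892) ≈ 3.163525.
threshold ≈ 1.55*3.163525 = 4.90346375 ≈ 4.9035.

4.9035


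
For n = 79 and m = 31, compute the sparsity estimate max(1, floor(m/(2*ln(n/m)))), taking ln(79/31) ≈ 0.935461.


n/m = 79/31.
ln(n/m) ≈ 0.935461.
2*ln(n/m) ≈ 1.870922.
m/(2*ln(n/m)) ≈ 31/1.870922 ≈ 16.5694.
floor = 16.
k_max = max(1, 16) = 16.

16


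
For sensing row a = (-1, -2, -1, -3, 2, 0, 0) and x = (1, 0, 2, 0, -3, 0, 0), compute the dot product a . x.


Non-zero terms: ['-1*1', '-1*2', '2*-3']
Products: [-1, -2, -6]
y = sum = -9.

-9


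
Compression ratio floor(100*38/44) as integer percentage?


100*m/n = 100*38/44 ≈ 86.3636.
floor = 86.

86


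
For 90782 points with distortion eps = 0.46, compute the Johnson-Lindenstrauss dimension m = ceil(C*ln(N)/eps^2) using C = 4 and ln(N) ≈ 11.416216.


ln(90782) ≈ 11.416216.
eps^2 = 0.46^2 = 0.2116.
C*ln(N)/eps^2 ≈ 4*11.416216/0.2116 ≈ 215.8075.
m = ceil(215.8075) = 216.

216


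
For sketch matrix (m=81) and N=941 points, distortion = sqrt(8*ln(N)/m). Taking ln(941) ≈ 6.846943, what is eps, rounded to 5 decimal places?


ln(941) ≈ 6.846943.
8*ln(N)/m ≈ 8*6.846943/81 ≈ 0.67624128.
eps = sqrt(0.67624128) ≈ 0.8223389 ≈ 0.82234.

0.82234


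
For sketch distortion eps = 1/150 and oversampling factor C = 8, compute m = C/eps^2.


1/eps = 150.
(1/eps)^2 = 22500.
m = 8*22500 = 180000.

180000


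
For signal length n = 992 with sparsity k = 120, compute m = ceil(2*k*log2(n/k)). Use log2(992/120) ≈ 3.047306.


log2(n/k) = log2(992/120) ≈ 3.047306.
2*k*log2(n/k) ≈ 2*120*3.047306 = 731.35344.
m = ceil(731.35344) = 732.

732


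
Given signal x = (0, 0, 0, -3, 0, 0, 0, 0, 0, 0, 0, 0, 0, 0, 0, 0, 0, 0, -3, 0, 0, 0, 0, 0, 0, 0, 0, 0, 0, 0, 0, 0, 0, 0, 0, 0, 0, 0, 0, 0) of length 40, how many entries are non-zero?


Non-zero positions: [3, 18].
Sparsity = 2.

2


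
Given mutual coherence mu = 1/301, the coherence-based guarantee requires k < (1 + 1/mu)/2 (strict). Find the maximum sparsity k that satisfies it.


1/mu = 301.
1 + 1/mu = 302.
(1 + 1/mu)/2 = 151 is an integer and the inequality is strict, so k_max = 151 - 1 = 150.

150


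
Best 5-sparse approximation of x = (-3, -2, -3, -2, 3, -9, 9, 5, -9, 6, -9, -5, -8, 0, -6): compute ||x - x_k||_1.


Sorted |x_i| descending: [9, 9, 9, 9, 8, 6, 6, 5, 5, 3, 3, 3, 2, 2, 0]
Keep top 5: [9, 9, 9, 9, 8]
Tail entries: [6, 6, 5, 5, 3, 3, 3, 2, 2, 0]
L1 error = sum of tail = 35.

35


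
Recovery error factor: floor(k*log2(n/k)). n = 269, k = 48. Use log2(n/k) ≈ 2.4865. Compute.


log2(n/k) = log2(269/48) ≈ 2.4865.
k*log2(n/k) ≈ 48*2.4865 = 119.352.
floor(119.352) = 119.

119


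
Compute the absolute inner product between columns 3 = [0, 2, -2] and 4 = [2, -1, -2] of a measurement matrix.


Inner product: 0*2 + 2*-1 + -2*-2
Products: [0, -2, 4]
Sum = 2.
|dot| = 2.

2


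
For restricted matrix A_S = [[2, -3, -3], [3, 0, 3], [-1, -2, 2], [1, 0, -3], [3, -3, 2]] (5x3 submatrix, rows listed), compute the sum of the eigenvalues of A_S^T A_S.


Sum of eigenvalues of A_S^T A_S = trace(A_S^T A_S) = sum of squared column norms of A_S.
A_S^T A_S diagonal: [24, 22, 35].
trace = 24 + 22 + 35 = 81.

81


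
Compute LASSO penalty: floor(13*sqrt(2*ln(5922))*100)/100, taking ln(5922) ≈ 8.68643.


ln(5922) ≈ 8.68643.
2*ln(n) ≈ 17.37286.
sqrt(2*ln(n)) ≈ sqrt(17.37286) ≈ 4.168076.
lambda ≈ 13*4.168076 = 54.184988.
floor(lambda*100)/100 = 54.18.

54.18


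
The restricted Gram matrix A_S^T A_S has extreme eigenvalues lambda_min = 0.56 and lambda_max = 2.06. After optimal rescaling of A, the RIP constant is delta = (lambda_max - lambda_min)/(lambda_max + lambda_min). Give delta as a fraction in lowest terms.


lambda_max - lambda_min = 2.06 - 0.56 = 1.50.
lambda_max + lambda_min = 2.06 + 0.56 = 2.62.
delta = 1.50/2.62 = 150/262 = 75/131.

75/131


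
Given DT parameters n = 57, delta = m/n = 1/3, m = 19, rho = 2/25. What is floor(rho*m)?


m = 1/3*57 = 19.
rho = 2/25.
rho*m = 2/25*19 = 1.52.
k = floor(1.52) = 1.

1


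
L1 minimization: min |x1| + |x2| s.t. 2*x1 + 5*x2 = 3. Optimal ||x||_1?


Axis intercepts:
  x1 = 3/2, x2 = 0: L1 = 3/2
  x1 = 0, x2 = 3/5: L1 = 3/5
x* = (0, 3/5)
||x*||_1 = 3/5.

3/5


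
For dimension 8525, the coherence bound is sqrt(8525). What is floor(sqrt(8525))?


92^2 = 8464 <= 8525 < 8649 = 93^2, so 92 <= sqrt(8525) < 93.
floor(sqrt(8525)) = 92.

92


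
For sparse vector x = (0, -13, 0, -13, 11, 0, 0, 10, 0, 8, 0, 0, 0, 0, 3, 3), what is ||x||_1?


Non-zero entries: [(1, -13), (3, -13), (4, 11), (7, 10), (9, 8), (14, 3), (15, 3)]
Absolute values: [13, 13, 11, 10, 8, 3, 3]
||x||_1 = sum = 61.

61


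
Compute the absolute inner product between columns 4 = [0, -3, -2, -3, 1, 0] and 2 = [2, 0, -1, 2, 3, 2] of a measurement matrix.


Inner product: 0*2 + -3*0 + -2*-1 + -3*2 + 1*3 + 0*2
Products: [0, 0, 2, -6, 3, 0]
Sum = -1.
|dot| = 1.

1


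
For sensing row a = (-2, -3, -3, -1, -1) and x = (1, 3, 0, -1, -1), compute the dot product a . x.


Non-zero terms: ['-2*1', '-3*3', '-1*-1', '-1*-1']
Products: [-2, -9, 1, 1]
y = sum = -9.

-9


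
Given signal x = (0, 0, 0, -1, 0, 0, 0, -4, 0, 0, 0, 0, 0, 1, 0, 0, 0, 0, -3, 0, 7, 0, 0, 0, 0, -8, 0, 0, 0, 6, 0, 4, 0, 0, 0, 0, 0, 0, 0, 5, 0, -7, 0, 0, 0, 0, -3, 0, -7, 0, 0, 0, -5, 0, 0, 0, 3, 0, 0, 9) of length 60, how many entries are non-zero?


Non-zero positions: [3, 7, 13, 18, 20, 25, 29, 31, 39, 41, 46, 48, 52, 56, 59].
Sparsity = 15.

15


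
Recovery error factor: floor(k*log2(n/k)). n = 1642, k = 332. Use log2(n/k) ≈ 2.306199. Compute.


log2(n/k) = log2(1642/332) ≈ 2.306199.
k*log2(n/k) ≈ 332*2.306199 = 765.658068.
floor(765.658068) = 765.

765


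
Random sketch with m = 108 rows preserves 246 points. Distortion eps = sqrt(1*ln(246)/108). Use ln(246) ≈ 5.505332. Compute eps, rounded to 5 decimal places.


ln(246) ≈ 5.505332.
1*ln(N)/m ≈ 1*5.505332/108 ≈ 0.0509753.
eps = sqrt(0.0509753) ≈ 0.2257771 ≈ 0.22578.

0.22578


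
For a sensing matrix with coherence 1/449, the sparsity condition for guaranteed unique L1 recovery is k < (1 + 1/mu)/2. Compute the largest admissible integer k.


1/mu = 449.
1 + 1/mu = 450.
(1 + 1/mu)/2 = 225 is an integer and the inequality is strict, so k_max = 225 - 1 = 224.

224


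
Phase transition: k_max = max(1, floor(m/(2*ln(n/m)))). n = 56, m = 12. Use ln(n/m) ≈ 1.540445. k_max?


n/m = 56/12 = 14/3.
ln(n/m) ≈ 1.540445.
2*ln(n/m) ≈ 3.08089.
m/(2*ln(n/m)) ≈ 12/3.08089 ≈ 3.895.
floor = 3.
k_max = max(1, 3) = 3.

3


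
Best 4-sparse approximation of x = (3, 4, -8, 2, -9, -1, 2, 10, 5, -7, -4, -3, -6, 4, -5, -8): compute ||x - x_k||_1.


Sorted |x_i| descending: [10, 9, 8, 8, 7, 6, 5, 5, 4, 4, 4, 3, 3, 2, 2, 1]
Keep top 4: [10, 9, 8, 8]
Tail entries: [7, 6, 5, 5, 4, 4, 4, 3, 3, 2, 2, 1]
L1 error = sum of tail = 46.

46


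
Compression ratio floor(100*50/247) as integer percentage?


100*m/n = 100*50/247 ≈ 20.2429.
floor = 20.

20


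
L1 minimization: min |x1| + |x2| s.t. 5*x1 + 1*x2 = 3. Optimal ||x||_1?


Axis intercepts:
  x1 = 3/5, x2 = 0: L1 = 3/5
  x1 = 0, x2 = 3: L1 = 3
x* = (3/5, 0)
||x*||_1 = 3/5.

3/5


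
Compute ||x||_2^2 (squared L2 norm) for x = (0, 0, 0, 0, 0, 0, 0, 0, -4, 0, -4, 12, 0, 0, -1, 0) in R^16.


Non-zero entries: [(8, -4), (10, -4), (11, 12), (14, -1)]
Squares: [16, 16, 144, 1]
||x||_2^2 = sum = 177.

177


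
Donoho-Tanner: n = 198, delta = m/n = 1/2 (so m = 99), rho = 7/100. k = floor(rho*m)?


m = 1/2*198 = 99.
rho = 7/100.
rho*m = 7/100*99 = 6.93.
k = floor(6.93) = 6.

6


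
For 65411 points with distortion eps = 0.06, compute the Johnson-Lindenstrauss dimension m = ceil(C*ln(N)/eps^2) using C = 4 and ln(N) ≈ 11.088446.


ln(65411) ≈ 11.088446.
eps^2 = 0.06^2 = 0.0036.
C*ln(N)/eps^2 ≈ 4*11.088446/0.0036 ≈ 12320.4956.
m = ceil(12320.4956) = 12321.

12321


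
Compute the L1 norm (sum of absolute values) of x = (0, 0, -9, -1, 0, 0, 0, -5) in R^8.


Non-zero entries: [(2, -9), (3, -1), (7, -5)]
Absolute values: [9, 1, 5]
||x||_1 = sum = 15.

15


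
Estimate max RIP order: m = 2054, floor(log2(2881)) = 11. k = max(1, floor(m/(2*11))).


floor(log2(2881)) = 11.
2*11 = 22.
m/(2*floor(log2(n))) = 2054/22 ≈ 93.3636.
floor = 93.
k = max(1, 93) = 93.

93


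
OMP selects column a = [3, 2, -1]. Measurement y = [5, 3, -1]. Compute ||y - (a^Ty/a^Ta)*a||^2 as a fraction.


a^T a = 14.
a^T y = 22.
coeff = 22/14 = 11/7.
||r||^2 = 3/7.

3/7


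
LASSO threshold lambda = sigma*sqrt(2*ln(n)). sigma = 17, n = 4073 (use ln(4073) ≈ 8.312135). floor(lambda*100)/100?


ln(4073) ≈ 8.312135.
2*ln(n) ≈ 16.62427.
sqrt(2*ln(n)) ≈ sqrt(16.62427) ≈ 4.077287.
lambda ≈ 17*4.077287 = 69.313879.
floor(lambda*100)/100 = 69.31.

69.31


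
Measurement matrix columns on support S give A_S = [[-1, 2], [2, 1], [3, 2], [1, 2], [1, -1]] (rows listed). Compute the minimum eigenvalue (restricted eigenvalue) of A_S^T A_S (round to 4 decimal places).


A_S^T A_S = [[16, 7], [7, 14]].
trace = 30.
det = 175.
disc = trace^2 - 4*det = 900 - 4*175 = 200.
sqrt(200) ≈ 14.142136.
lam_min = (30 - sqrt(200))/2 ≈ (30 - 14.142136)/2 = 7.928932 ≈ 7.9289.

7.9289


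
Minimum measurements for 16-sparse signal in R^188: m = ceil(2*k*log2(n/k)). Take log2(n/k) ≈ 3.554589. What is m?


log2(n/k) = log2(188/16) ≈ 3.554589.
2*k*log2(n/k) ≈ 2*16*3.554589 = 113.746848.
m = ceil(113.746848) = 114.

114


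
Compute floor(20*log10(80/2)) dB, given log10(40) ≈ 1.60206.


||x||/||e|| = 80/2 = 40.
log10(40) ≈ 1.60206.
20*log10(||x||/||e||) ≈ 20*1.60206 = 32.0412.
floor(32.0412) = 32.

32


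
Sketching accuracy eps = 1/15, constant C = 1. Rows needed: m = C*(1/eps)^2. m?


1/eps = 15.
(1/eps)^2 = 225.
m = 1*225 = 225.

225


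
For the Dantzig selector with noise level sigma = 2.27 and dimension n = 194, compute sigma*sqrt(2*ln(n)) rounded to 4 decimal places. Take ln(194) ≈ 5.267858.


ln(194) ≈ 5.267858.
2*ln(n) ≈ 10.535716.
sqrt(2*ln(n)) ≈ sqrt(10.535716) ≈ 3.245877.
threshold ≈ 2.27*3.245877 = 7.36814079 ≈ 7.3681.

7.3681


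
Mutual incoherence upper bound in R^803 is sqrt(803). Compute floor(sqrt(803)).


28^2 = 784 <= 803 < 841 = 29^2, so 28 <= sqrt(803) < 29.
floor(sqrt(803)) = 28.

28


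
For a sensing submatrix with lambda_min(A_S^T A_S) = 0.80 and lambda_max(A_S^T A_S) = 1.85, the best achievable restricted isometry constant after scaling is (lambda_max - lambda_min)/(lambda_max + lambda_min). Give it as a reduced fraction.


lambda_max - lambda_min = 1.85 - 0.80 = 1.05.
lambda_max + lambda_min = 1.85 + 0.80 = 2.65.
delta = 1.05/2.65 = 105/265 = 21/53.

21/53


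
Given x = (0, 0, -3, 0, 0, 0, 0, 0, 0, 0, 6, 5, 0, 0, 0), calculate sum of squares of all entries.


Non-zero entries: [(2, -3), (10, 6), (11, 5)]
Squares: [9, 36, 25]
||x||_2^2 = sum = 70.

70


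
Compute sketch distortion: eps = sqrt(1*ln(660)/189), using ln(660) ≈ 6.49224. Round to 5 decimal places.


ln(660) ≈ 6.49224.
1*ln(N)/m ≈ 1*6.49224/189 ≈ 0.03435048.
eps = sqrt(0.03435048) ≈ 0.1853388 ≈ 0.18534.

0.18534


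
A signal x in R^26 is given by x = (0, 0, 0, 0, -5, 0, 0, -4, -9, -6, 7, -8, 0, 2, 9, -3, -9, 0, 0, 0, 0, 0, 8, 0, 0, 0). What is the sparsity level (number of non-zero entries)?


Non-zero positions: [4, 7, 8, 9, 10, 11, 13, 14, 15, 16, 22].
Sparsity = 11.

11


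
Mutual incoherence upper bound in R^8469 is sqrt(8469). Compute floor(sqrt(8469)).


92^2 = 8464 <= 8469 < 8649 = 93^2, so 92 <= sqrt(8469) < 93.
floor(sqrt(8469)) = 92.

92


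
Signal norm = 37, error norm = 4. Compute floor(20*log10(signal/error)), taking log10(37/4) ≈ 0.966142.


||x||/||e|| = 37/4.
log10(37/4) ≈ 0.966142.
20*log10(||x||/||e||) ≈ 20*0.966142 = 19.32284.
floor(19.32284) = 19.

19


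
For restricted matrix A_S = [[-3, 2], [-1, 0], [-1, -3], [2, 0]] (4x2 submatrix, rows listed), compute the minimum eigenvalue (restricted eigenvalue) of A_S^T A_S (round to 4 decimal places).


A_S^T A_S = [[15, -3], [-3, 13]].
trace = 28.
det = 186.
disc = trace^2 - 4*det = 784 - 4*186 = 40.
sqrt(40) ≈ 6.324555.
lam_min = (28 - sqrt(40))/2 ≈ (28 - 6.324555)/2 = 10.8377225 ≈ 10.8377.

10.8377


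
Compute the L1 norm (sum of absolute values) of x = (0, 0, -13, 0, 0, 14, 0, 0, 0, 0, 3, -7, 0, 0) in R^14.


Non-zero entries: [(2, -13), (5, 14), (10, 3), (11, -7)]
Absolute values: [13, 14, 3, 7]
||x||_1 = sum = 37.

37


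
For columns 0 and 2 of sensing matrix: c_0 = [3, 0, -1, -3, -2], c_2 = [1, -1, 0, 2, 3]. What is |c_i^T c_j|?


Inner product: 3*1 + 0*-1 + -1*0 + -3*2 + -2*3
Products: [3, 0, 0, -6, -6]
Sum = -9.
|dot| = 9.

9


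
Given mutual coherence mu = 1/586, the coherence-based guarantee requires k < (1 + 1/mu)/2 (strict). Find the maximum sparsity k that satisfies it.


1/mu = 586.
1 + 1/mu = 587.
(1 + 1/mu)/2 = 293.5 is not an integer, so k_max = floor(293.5) = 293.

293


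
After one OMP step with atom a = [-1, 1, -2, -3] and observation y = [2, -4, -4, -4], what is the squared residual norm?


a^T a = 15.
a^T y = 14.
coeff = 14/15 = 14/15.
||r||^2 = 584/15.

584/15


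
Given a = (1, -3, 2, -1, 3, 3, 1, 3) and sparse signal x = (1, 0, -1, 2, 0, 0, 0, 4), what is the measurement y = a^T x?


Non-zero terms: ['1*1', '2*-1', '-1*2', '3*4']
Products: [1, -2, -2, 12]
y = sum = 9.

9


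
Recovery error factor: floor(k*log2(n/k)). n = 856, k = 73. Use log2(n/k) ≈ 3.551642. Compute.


log2(n/k) = log2(856/73) ≈ 3.551642.
k*log2(n/k) ≈ 73*3.551642 = 259.269866.
floor(259.269866) = 259.

259


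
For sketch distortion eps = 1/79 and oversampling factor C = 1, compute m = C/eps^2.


1/eps = 79.
(1/eps)^2 = 6241.
m = 1*6241 = 6241.

6241


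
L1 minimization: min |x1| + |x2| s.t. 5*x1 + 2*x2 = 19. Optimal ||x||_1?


Axis intercepts:
  x1 = 19/5, x2 = 0: L1 = 19/5
  x1 = 0, x2 = 19/2: L1 = 19/2
x* = (19/5, 0)
||x*||_1 = 19/5.

19/5


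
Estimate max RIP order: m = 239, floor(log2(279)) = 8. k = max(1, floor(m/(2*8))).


floor(log2(279)) = 8.
2*8 = 16.
m/(2*floor(log2(n))) = 239/16 ≈ 14.9375.
floor = 14.
k = max(1, 14) = 14.

14


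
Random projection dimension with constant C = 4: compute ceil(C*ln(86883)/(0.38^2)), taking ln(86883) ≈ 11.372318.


ln(86883) ≈ 11.372318.
eps^2 = 0.38^2 = 0.1444.
C*ln(N)/eps^2 ≈ 4*11.372318/0.1444 ≈ 315.0227.
m = ceil(315.0227) = 316.

316


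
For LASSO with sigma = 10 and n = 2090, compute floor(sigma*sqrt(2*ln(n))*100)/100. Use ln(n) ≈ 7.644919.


ln(2090) ≈ 7.644919.
2*ln(n) ≈ 15.289838.
sqrt(2*ln(n)) ≈ sqrt(15.289838) ≈ 3.910222.
lambda ≈ 10*3.910222 = 39.10222.
floor(lambda*100)/100 = 39.10.

39.10


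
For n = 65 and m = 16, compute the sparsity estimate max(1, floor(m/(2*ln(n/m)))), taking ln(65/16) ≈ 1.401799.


n/m = 65/16.
ln(n/m) ≈ 1.401799.
2*ln(n/m) ≈ 2.803598.
m/(2*ln(n/m)) ≈ 16/2.803598 ≈ 5.707.
floor = 5.
k_max = max(1, 5) = 5.

5


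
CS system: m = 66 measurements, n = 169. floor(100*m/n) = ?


100*m/n = 100*66/169 ≈ 39.0533.
floor = 39.

39


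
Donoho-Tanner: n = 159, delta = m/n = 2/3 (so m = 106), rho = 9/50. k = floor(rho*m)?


m = 2/3*159 = 106.
rho = 9/50.
rho*m = 9/50*106 = 19.08.
k = floor(19.08) = 19.

19
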